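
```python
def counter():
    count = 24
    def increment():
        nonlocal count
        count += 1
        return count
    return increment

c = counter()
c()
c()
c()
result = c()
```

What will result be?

Step 1: counter() creates closure with count = 24.
Step 2: Each c() call increments count via nonlocal. After 4 calls: 24 + 4 = 28.
Step 3: result = 28

The answer is 28.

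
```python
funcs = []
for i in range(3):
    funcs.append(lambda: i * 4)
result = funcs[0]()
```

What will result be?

Step 1: All lambdas reference the same variable i (late binding).
Step 2: After the loop, i = 2. Every lambda returns i * 4.
Step 3: funcs[0]() = 2 * 4 = 8

The answer is 8.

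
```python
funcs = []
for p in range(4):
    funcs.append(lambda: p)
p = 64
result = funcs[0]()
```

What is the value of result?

Step 1: Lambdas capture the variable p by reference, not by value.
Step 2: After the loop, p is reassigned to 64.
Step 3: funcs[0]() looks up the current p = 64. result = 64

The answer is 64.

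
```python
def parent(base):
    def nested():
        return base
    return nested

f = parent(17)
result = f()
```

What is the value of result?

Step 1: parent(17) creates closure capturing base = 17.
Step 2: f() returns the captured base = 17.
Step 3: result = 17

The answer is 17.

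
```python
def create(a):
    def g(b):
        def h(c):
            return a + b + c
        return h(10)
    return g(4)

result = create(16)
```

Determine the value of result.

Step 1: a = 16, b = 4, c = 10 across three nested scopes.
Step 2: h() accesses all three via LEGB rule.
Step 3: result = 16 + 4 + 10 = 30

The answer is 30.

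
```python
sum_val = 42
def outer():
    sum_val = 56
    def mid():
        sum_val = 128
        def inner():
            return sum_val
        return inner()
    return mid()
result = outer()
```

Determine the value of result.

Step 1: Three levels of shadowing: global 42, outer 56, mid 128.
Step 2: inner() finds sum_val = 128 in enclosing mid() scope.
Step 3: result = 128

The answer is 128.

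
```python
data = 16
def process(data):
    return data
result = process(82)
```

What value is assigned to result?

Step 1: Global data = 16.
Step 2: process(82) takes parameter data = 82, which shadows the global.
Step 3: result = 82

The answer is 82.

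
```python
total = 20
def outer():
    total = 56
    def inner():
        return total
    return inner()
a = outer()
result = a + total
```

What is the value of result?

Step 1: outer() has local total = 56. inner() reads from enclosing.
Step 2: outer() returns 56. Global total = 20 unchanged.
Step 3: result = 56 + 20 = 76

The answer is 76.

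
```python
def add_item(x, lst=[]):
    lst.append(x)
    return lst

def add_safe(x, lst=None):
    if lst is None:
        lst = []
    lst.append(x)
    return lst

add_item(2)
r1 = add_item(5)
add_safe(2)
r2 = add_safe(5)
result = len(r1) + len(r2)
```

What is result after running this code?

Step 1: add_item shares mutable default: after 2 calls, lst = [2, 5], len = 2.
Step 2: add_safe creates fresh list each time: r2 = [5], len = 1.
Step 3: result = 2 + 1 = 3

The answer is 3.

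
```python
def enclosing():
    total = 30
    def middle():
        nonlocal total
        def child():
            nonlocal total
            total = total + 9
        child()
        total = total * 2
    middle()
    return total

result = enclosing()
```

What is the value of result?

Step 1: total = 30.
Step 2: child() adds 9: total = 30 + 9 = 39.
Step 3: middle() doubles: total = 39 * 2 = 78.
Step 4: result = 78

The answer is 78.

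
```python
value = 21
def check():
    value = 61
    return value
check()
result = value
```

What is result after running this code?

Step 1: value = 21 globally.
Step 2: check() creates a LOCAL value = 61 (no global keyword!).
Step 3: The global value is unchanged. result = 21

The answer is 21.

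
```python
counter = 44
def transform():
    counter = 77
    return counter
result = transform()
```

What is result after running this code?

Step 1: Global counter = 44.
Step 2: transform() creates local counter = 77, shadowing the global.
Step 3: Returns local counter = 77. result = 77

The answer is 77.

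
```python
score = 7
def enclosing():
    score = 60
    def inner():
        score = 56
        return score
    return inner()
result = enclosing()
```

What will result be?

Step 1: Three scopes define score: global (7), enclosing (60), inner (56).
Step 2: inner() has its own local score = 56, which shadows both enclosing and global.
Step 3: result = 56 (local wins in LEGB)

The answer is 56.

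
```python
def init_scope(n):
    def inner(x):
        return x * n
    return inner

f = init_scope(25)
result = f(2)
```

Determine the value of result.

Step 1: init_scope(25) creates a closure capturing n = 25.
Step 2: f(2) computes 2 * 25 = 50.
Step 3: result = 50

The answer is 50.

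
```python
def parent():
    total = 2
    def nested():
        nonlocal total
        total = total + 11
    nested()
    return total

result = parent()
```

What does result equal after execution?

Step 1: parent() sets total = 2.
Step 2: nested() uses nonlocal to modify total in parent's scope: total = 2 + 11 = 13.
Step 3: parent() returns the modified total = 13

The answer is 13.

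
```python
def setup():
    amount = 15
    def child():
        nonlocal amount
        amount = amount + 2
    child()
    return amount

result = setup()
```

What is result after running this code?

Step 1: setup() sets amount = 15.
Step 2: child() uses nonlocal to modify amount in setup's scope: amount = 15 + 2 = 17.
Step 3: setup() returns the modified amount = 17

The answer is 17.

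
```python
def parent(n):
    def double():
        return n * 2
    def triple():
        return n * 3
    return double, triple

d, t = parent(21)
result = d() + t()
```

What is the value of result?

Step 1: Both closures capture the same n = 21.
Step 2: d() = 21 * 2 = 42, t() = 21 * 3 = 63.
Step 3: result = 42 + 63 = 105

The answer is 105.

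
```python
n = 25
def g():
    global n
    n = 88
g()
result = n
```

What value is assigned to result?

Step 1: n = 25 globally.
Step 2: g() declares global n and sets it to 88.
Step 3: After g(), global n = 88. result = 88

The answer is 88.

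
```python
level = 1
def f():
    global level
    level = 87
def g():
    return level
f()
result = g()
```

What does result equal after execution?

Step 1: level = 1.
Step 2: f() sets global level = 87.
Step 3: g() reads global level = 87. result = 87

The answer is 87.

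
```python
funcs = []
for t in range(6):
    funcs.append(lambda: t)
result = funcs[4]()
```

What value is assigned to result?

Step 1: The loop creates 6 lambdas, all referencing the same variable t.
Step 2: After the loop, t = 5 (final value).
Step 3: funcs[4]() looks up t at call time and finds 5. This is the late binding gotcha. result = 5

The answer is 5.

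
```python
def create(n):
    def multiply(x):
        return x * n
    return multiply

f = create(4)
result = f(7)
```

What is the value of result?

Step 1: create(4) returns multiply closure with n = 4.
Step 2: f(7) computes 7 * 4 = 28.
Step 3: result = 28

The answer is 28.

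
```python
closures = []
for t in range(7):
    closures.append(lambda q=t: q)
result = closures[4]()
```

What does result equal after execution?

Step 1: Default argument q=t captures t's value at each iteration.
Step 2: closures[4] captured q = 4 when t was 4.
Step 3: result = 4

The answer is 4.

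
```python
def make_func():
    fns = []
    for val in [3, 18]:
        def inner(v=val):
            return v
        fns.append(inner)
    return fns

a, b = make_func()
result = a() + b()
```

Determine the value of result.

Step 1: Default argument v=val captures val at each iteration.
Step 2: a() returns 3 (captured at first iteration), b() returns 18 (captured at second).
Step 3: result = 3 + 18 = 21

The answer is 21.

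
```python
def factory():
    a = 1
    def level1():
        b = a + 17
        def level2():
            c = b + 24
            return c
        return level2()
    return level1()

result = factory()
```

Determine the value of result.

Step 1: a = 1. b = a + 17 = 18.
Step 2: c = b + 24 = 18 + 24 = 42.
Step 3: result = 42

The answer is 42.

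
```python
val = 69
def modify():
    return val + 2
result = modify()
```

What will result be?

Step 1: val = 69 is defined globally.
Step 2: modify() looks up val from global scope = 69, then computes 69 + 2 = 71.
Step 3: result = 71

The answer is 71.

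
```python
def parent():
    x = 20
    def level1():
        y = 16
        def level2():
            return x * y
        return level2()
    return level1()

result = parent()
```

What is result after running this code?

Step 1: x = 20 in parent. y = 16 in level1.
Step 2: level2() reads x = 20 and y = 16 from enclosing scopes.
Step 3: result = 20 * 16 = 320

The answer is 320.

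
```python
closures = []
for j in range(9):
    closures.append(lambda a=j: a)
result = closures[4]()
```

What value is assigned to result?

Step 1: Default argument a=j captures j's value at each iteration.
Step 2: closures[4] captured a = 4 when j was 4.
Step 3: result = 4

The answer is 4.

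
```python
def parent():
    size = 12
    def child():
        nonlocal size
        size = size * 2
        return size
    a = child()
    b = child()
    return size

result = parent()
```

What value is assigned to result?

Step 1: size starts at 12.
Step 2: First child(): size = 12 * 2 = 24.
Step 3: Second child(): size = 24 * 2 = 48.
Step 4: result = 48

The answer is 48.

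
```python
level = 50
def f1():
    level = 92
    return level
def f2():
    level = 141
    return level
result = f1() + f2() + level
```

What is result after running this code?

Step 1: Each function shadows global level with its own local.
Step 2: f1() returns 92, f2() returns 141.
Step 3: Global level = 50 is unchanged. result = 92 + 141 + 50 = 283

The answer is 283.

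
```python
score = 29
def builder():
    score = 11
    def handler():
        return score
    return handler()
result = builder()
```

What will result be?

Step 1: score = 29 globally, but builder() defines score = 11 locally.
Step 2: handler() looks up score. Not in local scope, so checks enclosing scope (builder) and finds score = 11.
Step 3: result = 11

The answer is 11.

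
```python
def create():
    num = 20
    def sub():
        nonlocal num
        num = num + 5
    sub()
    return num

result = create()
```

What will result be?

Step 1: create() sets num = 20.
Step 2: sub() uses nonlocal to modify num in create's scope: num = 20 + 5 = 25.
Step 3: create() returns the modified num = 25

The answer is 25.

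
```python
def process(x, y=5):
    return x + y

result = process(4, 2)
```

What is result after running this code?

Step 1: process(4, 2) overrides default y with 2.
Step 2: Returns 4 + 2 = 6.
Step 3: result = 6

The answer is 6.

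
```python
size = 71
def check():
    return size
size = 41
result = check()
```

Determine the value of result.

Step 1: size is first set to 71, then reassigned to 41.
Step 2: check() is called after the reassignment, so it looks up the current global size = 41.
Step 3: result = 41

The answer is 41.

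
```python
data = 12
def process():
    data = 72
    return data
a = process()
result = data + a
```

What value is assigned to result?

Step 1: Global data = 12. process() returns local data = 72.
Step 2: a = 72. Global data still = 12.
Step 3: result = 12 + 72 = 84

The answer is 84.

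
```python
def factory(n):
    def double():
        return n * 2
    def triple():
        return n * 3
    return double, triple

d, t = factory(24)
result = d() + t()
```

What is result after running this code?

Step 1: Both closures capture the same n = 24.
Step 2: d() = 24 * 2 = 48, t() = 24 * 3 = 72.
Step 3: result = 48 + 72 = 120

The answer is 120.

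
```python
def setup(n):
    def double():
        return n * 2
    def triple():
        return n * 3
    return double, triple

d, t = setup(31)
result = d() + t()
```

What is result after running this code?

Step 1: Both closures capture the same n = 31.
Step 2: d() = 31 * 2 = 62, t() = 31 * 3 = 93.
Step 3: result = 62 + 93 = 155

The answer is 155.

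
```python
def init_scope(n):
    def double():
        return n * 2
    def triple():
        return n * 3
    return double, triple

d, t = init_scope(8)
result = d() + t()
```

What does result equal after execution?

Step 1: Both closures capture the same n = 8.
Step 2: d() = 8 * 2 = 16, t() = 8 * 3 = 24.
Step 3: result = 16 + 24 = 40

The answer is 40.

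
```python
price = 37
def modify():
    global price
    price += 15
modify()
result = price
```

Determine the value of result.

Step 1: price = 37 globally.
Step 2: modify() modifies global price: price += 15 = 52.
Step 3: result = 52

The answer is 52.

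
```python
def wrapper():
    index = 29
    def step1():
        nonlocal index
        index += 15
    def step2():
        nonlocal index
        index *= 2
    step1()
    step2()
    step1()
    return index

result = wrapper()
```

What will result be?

Step 1: index = 29.
Step 2: step1(): index = 29 + 15 = 44.
Step 3: step2(): index = 44 * 2 = 88.
Step 4: step1(): index = 88 + 15 = 103. result = 103

The answer is 103.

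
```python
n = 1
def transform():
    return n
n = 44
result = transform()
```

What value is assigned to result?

Step 1: n is first set to 1, then reassigned to 44.
Step 2: transform() is called after the reassignment, so it looks up the current global n = 44.
Step 3: result = 44

The answer is 44.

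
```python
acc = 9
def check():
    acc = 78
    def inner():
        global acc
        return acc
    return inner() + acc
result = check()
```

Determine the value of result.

Step 1: Global acc = 9. check() shadows with local acc = 78.
Step 2: inner() uses global keyword, so inner() returns global acc = 9.
Step 3: check() returns 9 + 78 = 87

The answer is 87.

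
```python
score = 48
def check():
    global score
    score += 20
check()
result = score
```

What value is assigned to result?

Step 1: score = 48 globally.
Step 2: check() modifies global score: score += 20 = 68.
Step 3: result = 68

The answer is 68.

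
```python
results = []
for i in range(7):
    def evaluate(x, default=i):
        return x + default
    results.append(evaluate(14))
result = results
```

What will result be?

Step 1: Default argument default=i is evaluated at function definition time.
Step 2: Each iteration creates evaluate with default = current i value.
Step 3: evaluate(14) returns 14 + default. results = [14, 15, 16, 17, 18, 19, 20]

The answer is [14, 15, 16, 17, 18, 19, 20].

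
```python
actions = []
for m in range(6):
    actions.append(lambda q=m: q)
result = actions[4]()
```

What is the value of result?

Step 1: Default argument q=m captures m's value at each iteration.
Step 2: actions[4] captured q = 4 when m was 4.
Step 3: result = 4

The answer is 4.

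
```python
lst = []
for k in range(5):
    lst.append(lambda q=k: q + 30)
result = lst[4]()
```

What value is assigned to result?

Step 1: Default argument q=k captures k's value at definition time.
Step 2: lst[4] was defined when k = 4, so q defaults to 4.
Step 3: result = 4 + 30 = 34 (default arg fixes the late binding issue)

The answer is 34.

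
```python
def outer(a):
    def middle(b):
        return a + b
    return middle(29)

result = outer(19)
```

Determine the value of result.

Step 1: outer(19) passes a = 19.
Step 2: middle(29) has b = 29, reads a = 19 from enclosing.
Step 3: result = 19 + 29 = 48

The answer is 48.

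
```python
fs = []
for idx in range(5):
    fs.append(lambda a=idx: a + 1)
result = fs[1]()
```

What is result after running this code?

Step 1: Default argument a=idx captures idx's value at definition time.
Step 2: fs[1] was defined when idx = 1, so a defaults to 1.
Step 3: result = 1 + 1 = 2 (default arg fixes the late binding issue)

The answer is 2.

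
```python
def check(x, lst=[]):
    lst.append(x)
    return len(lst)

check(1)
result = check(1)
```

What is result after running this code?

Step 1: Mutable default list persists between calls.
Step 2: First call: lst = [1], len = 1. Second call: lst = [1, 1], len = 2.
Step 3: result = 2

The answer is 2.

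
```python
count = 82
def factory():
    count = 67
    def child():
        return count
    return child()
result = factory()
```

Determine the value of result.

Step 1: count = 82 globally, but factory() defines count = 67 locally.
Step 2: child() looks up count. Not in local scope, so checks enclosing scope (factory) and finds count = 67.
Step 3: result = 67

The answer is 67.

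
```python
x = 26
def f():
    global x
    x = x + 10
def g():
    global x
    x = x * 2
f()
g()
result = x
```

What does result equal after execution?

Step 1: x = 26.
Step 2: f() adds 10: x = 26 + 10 = 36.
Step 3: g() doubles: x = 36 * 2 = 72.
Step 4: result = 72

The answer is 72.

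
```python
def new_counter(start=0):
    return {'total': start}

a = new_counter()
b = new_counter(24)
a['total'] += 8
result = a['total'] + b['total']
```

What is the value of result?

Step 1: new_counter() returns a new dict each call (immutable default 0).
Step 2: a = {'total': 0}, b = {'total': 24}.
Step 3: a['total'] += 8 = 8. result = 8 + 24 = 32

The answer is 32.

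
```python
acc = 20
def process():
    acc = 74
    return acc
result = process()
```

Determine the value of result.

Step 1: Global acc = 20.
Step 2: process() creates local acc = 74, shadowing the global.
Step 3: Returns local acc = 74. result = 74

The answer is 74.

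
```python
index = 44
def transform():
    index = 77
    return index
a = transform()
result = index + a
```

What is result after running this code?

Step 1: Global index = 44. transform() returns local index = 77.
Step 2: a = 77. Global index still = 44.
Step 3: result = 44 + 77 = 121

The answer is 121.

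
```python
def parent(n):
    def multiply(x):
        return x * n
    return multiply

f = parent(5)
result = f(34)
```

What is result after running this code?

Step 1: parent(5) returns multiply closure with n = 5.
Step 2: f(34) computes 34 * 5 = 170.
Step 3: result = 170

The answer is 170.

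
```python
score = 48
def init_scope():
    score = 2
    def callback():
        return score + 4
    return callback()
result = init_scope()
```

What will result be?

Step 1: init_scope() shadows global score with score = 2.
Step 2: callback() finds score = 2 in enclosing scope, computes 2 + 4 = 6.
Step 3: result = 6

The answer is 6.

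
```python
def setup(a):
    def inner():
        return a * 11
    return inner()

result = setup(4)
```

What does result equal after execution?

Step 1: setup(4) binds parameter a = 4.
Step 2: inner() accesses a = 4 from enclosing scope.
Step 3: result = 4 * 11 = 44

The answer is 44.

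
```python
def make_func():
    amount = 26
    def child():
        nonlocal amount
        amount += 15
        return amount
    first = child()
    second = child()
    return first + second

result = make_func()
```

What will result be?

Step 1: amount starts at 26.
Step 2: First call: amount = 26 + 15 = 41, returns 41.
Step 3: Second call: amount = 41 + 15 = 56, returns 56.
Step 4: result = 41 + 56 = 97

The answer is 97.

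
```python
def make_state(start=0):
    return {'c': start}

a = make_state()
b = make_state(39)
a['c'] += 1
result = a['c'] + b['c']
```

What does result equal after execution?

Step 1: make_state() returns a new dict each call (immutable default 0).
Step 2: a = {'c': 0}, b = {'c': 39}.
Step 3: a['c'] += 1 = 1. result = 1 + 39 = 40

The answer is 40.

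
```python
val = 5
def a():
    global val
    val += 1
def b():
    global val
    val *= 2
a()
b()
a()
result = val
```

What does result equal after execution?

Step 1: val = 5.
Step 2: a(): val = 5 + 1 = 6.
Step 3: b(): val = 6 * 2 = 12.
Step 4: a(): val = 12 + 1 = 13

The answer is 13.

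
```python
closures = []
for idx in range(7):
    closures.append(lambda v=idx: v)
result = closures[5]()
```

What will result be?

Step 1: Default argument v=idx captures idx's value at each iteration.
Step 2: closures[5] captured v = 5 when idx was 5.
Step 3: result = 5

The answer is 5.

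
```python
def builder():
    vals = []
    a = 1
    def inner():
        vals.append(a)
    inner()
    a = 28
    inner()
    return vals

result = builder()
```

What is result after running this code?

Step 1: a = 1. inner() appends current a to vals.
Step 2: First inner(): appends 1. Then a = 28.
Step 3: Second inner(): appends 28 (closure sees updated a). result = [1, 28]

The answer is [1, 28].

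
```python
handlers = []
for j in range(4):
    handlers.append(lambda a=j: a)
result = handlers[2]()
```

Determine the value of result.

Step 1: Default argument a=j captures j's value at each iteration.
Step 2: handlers[2] captured a = 2 when j was 2.
Step 3: result = 2

The answer is 2.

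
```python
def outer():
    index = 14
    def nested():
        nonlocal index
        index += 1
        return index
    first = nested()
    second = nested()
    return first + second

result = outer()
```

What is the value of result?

Step 1: index starts at 14.
Step 2: First call: index = 14 + 1 = 15, returns 15.
Step 3: Second call: index = 15 + 1 = 16, returns 16.
Step 4: result = 15 + 16 = 31

The answer is 31.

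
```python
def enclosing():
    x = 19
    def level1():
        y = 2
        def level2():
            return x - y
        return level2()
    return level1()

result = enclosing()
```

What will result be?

Step 1: x = 19 in enclosing. y = 2 in level1.
Step 2: level2() reads x = 19 and y = 2 from enclosing scopes.
Step 3: result = 19 - 2 = 17

The answer is 17.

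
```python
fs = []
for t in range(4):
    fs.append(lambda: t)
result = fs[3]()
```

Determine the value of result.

Step 1: The loop creates 4 lambdas, all referencing the same variable t.
Step 2: After the loop, t = 3 (final value).
Step 3: fs[3]() looks up t at call time and finds 3. This is the late binding gotcha. result = 3

The answer is 3.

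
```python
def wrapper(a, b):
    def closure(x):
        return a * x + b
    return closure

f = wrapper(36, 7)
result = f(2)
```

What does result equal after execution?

Step 1: wrapper(36, 7) captures a = 36, b = 7.
Step 2: f(2) computes 36 * 2 + 7 = 79.
Step 3: result = 79

The answer is 79.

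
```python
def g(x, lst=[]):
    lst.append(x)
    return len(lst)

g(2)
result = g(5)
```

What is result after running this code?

Step 1: Mutable default list persists between calls.
Step 2: First call: lst = [2], len = 1. Second call: lst = [2, 5], len = 2.
Step 3: result = 2

The answer is 2.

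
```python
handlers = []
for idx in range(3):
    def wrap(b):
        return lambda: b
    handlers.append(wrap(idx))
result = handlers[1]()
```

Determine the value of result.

Step 1: wrap(idx) creates a new scope capturing b = idx at call time.
Step 2: handlers[1] = wrap(1), so its lambda captures b = 1.
Step 3: result = 1 (closure factory fixes late binding)

The answer is 1.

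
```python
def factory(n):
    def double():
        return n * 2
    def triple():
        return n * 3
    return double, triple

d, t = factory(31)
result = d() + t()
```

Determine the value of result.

Step 1: Both closures capture the same n = 31.
Step 2: d() = 31 * 2 = 62, t() = 31 * 3 = 93.
Step 3: result = 62 + 93 = 155

The answer is 155.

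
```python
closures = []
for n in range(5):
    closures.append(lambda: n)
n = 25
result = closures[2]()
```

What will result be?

Step 1: Lambdas capture the variable n by reference, not by value.
Step 2: After the loop, n is reassigned to 25.
Step 3: closures[2]() looks up the current n = 25. result = 25

The answer is 25.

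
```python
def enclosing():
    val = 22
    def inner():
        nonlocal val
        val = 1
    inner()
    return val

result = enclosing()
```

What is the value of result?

Step 1: enclosing() sets val = 22.
Step 2: inner() uses nonlocal to reassign val = 1.
Step 3: result = 1

The answer is 1.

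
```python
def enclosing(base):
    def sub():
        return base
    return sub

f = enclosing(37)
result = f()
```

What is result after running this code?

Step 1: enclosing(37) creates closure capturing base = 37.
Step 2: f() returns the captured base = 37.
Step 3: result = 37

The answer is 37.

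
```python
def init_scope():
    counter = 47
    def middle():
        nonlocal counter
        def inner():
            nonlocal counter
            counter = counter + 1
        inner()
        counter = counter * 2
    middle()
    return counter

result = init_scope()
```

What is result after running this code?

Step 1: counter = 47.
Step 2: inner() adds 1: counter = 47 + 1 = 48.
Step 3: middle() doubles: counter = 48 * 2 = 96.
Step 4: result = 96

The answer is 96.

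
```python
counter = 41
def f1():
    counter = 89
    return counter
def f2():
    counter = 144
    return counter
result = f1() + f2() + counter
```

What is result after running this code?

Step 1: Each function shadows global counter with its own local.
Step 2: f1() returns 89, f2() returns 144.
Step 3: Global counter = 41 is unchanged. result = 89 + 144 + 41 = 274

The answer is 274.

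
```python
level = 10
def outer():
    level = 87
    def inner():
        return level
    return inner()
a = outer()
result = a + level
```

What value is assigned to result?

Step 1: outer() has local level = 87. inner() reads from enclosing.
Step 2: outer() returns 87. Global level = 10 unchanged.
Step 3: result = 87 + 10 = 97

The answer is 97.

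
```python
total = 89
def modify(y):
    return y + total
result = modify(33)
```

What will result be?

Step 1: total = 89 is defined globally.
Step 2: modify(33) uses parameter y = 33 and looks up total from global scope = 89.
Step 3: result = 33 + 89 = 122

The answer is 122.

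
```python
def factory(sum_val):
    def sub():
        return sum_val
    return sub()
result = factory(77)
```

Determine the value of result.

Step 1: factory(77) binds parameter sum_val = 77.
Step 2: sub() looks up sum_val in enclosing scope and finds the parameter sum_val = 77.
Step 3: result = 77

The answer is 77.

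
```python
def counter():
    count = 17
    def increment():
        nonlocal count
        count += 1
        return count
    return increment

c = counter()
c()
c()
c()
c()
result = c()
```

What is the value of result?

Step 1: counter() creates closure with count = 17.
Step 2: Each c() call increments count via nonlocal. After 5 calls: 17 + 5 = 22.
Step 3: result = 22

The answer is 22.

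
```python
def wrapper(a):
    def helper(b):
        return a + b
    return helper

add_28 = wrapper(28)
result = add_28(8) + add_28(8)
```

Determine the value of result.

Step 1: add_28 captures a = 28.
Step 2: add_28(8) = 28 + 8 = 36, called twice.
Step 3: result = 36 + 36 = 72

The answer is 72.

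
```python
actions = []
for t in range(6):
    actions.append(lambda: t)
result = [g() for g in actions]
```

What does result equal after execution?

Step 1: All 6 lambdas share the same variable t.
Step 2: After the loop, t = 5.
Step 3: Each call returns 5. result = [5, 5, 5, 5, 5, 5]

The answer is [5, 5, 5, 5, 5, 5].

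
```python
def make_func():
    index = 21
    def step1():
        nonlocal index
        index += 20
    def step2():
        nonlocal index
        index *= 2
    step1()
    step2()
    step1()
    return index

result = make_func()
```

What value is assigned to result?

Step 1: index = 21.
Step 2: step1(): index = 21 + 20 = 41.
Step 3: step2(): index = 41 * 2 = 82.
Step 4: step1(): index = 82 + 20 = 102. result = 102

The answer is 102.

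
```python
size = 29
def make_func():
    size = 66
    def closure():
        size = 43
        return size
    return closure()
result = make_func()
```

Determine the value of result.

Step 1: Three scopes define size: global (29), make_func (66), closure (43).
Step 2: closure() has its own local size = 43, which shadows both enclosing and global.
Step 3: result = 43 (local wins in LEGB)

The answer is 43.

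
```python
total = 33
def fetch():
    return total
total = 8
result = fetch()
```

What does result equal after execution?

Step 1: total is first set to 33, then reassigned to 8.
Step 2: fetch() is called after the reassignment, so it looks up the current global total = 8.
Step 3: result = 8

The answer is 8.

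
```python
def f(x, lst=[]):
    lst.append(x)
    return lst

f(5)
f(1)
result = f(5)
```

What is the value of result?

Step 1: Mutable default argument gotcha! The list [] is created once.
Step 2: Each call appends to the SAME list: [5], [5, 1], [5, 1, 5].
Step 3: result = [5, 1, 5]

The answer is [5, 1, 5].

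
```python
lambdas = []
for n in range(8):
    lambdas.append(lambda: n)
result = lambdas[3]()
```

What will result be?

Step 1: The loop creates 8 lambdas, all referencing the same variable n.
Step 2: After the loop, n = 7 (final value).
Step 3: lambdas[3]() looks up n at call time and finds 7. This is the late binding gotcha. result = 7

The answer is 7.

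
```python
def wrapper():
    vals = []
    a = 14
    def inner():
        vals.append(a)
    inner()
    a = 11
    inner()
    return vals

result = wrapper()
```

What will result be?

Step 1: a = 14. inner() appends current a to vals.
Step 2: First inner(): appends 14. Then a = 11.
Step 3: Second inner(): appends 11 (closure sees updated a). result = [14, 11]

The answer is [14, 11].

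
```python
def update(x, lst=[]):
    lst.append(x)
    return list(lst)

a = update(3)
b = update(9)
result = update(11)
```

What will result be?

Step 1: Default list is shared. list() creates copies for return values.
Step 2: Internal list grows: [3] -> [3, 9] -> [3, 9, 11].
Step 3: result = [3, 9, 11]

The answer is [3, 9, 11].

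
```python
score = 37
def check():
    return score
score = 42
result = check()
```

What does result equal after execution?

Step 1: score is first set to 37, then reassigned to 42.
Step 2: check() is called after the reassignment, so it looks up the current global score = 42.
Step 3: result = 42

The answer is 42.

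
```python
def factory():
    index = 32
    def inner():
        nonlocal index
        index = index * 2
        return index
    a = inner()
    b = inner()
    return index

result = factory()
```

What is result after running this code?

Step 1: index starts at 32.
Step 2: First inner(): index = 32 * 2 = 64.
Step 3: Second inner(): index = 64 * 2 = 128.
Step 4: result = 128

The answer is 128.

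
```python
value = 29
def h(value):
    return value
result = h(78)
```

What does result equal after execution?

Step 1: Global value = 29.
Step 2: h(78) takes parameter value = 78, which shadows the global.
Step 3: result = 78

The answer is 78.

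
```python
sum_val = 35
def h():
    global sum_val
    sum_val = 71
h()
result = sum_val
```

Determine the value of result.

Step 1: sum_val = 35 globally.
Step 2: h() declares global sum_val and sets it to 71.
Step 3: After h(), global sum_val = 71. result = 71

The answer is 71.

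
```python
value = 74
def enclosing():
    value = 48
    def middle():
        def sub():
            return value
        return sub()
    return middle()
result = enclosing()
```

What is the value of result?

Step 1: enclosing() defines value = 48. middle() and sub() have no local value.
Step 2: sub() checks local (none), enclosing middle() (none), enclosing enclosing() and finds value = 48.
Step 3: result = 48

The answer is 48.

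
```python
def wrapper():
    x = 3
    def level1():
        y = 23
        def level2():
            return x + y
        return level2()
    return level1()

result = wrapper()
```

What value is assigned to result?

Step 1: x = 3 in wrapper. y = 23 in level1.
Step 2: level2() reads x = 3 and y = 23 from enclosing scopes.
Step 3: result = 3 + 23 = 26

The answer is 26.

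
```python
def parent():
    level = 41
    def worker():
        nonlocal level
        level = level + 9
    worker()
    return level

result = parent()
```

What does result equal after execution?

Step 1: parent() sets level = 41.
Step 2: worker() uses nonlocal to modify level in parent's scope: level = 41 + 9 = 50.
Step 3: parent() returns the modified level = 50

The answer is 50.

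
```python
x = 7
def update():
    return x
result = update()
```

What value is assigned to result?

Step 1: x = 7 is defined in the global scope.
Step 2: update() looks up x. No local x exists, so Python checks the global scope via LEGB rule and finds x = 7.
Step 3: result = 7

The answer is 7.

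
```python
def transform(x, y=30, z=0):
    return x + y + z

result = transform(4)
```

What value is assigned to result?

Step 1: transform(4) uses defaults y = 30, z = 0.
Step 2: Returns 4 + 30 + 0 = 34.
Step 3: result = 34

The answer is 34.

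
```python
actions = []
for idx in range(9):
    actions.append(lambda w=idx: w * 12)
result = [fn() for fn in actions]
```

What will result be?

Step 1: Default arg w=idx captures idx at each iteration.
Step 2: actions[k] has w defaulting to k, returns k * 12.
Step 3: result = [0, 12, 24, 36, 48, 60, 72, 84, 96]

The answer is [0, 12, 24, 36, 48, 60, 72, 84, 96].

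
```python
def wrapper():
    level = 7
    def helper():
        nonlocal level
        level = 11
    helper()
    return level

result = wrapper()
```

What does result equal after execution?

Step 1: wrapper() sets level = 7.
Step 2: helper() uses nonlocal to reassign level = 11.
Step 3: result = 11

The answer is 11.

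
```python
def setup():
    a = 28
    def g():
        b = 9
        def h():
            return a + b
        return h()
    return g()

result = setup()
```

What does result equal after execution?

Step 1: setup() defines a = 28. g() defines b = 9.
Step 2: h() accesses both from enclosing scopes: a = 28, b = 9.
Step 3: result = 28 + 9 = 37

The answer is 37.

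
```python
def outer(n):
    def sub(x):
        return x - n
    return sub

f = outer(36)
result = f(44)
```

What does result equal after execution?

Step 1: outer(36) creates a closure capturing n = 36.
Step 2: f(44) computes 44 - 36 = 8.
Step 3: result = 8

The answer is 8.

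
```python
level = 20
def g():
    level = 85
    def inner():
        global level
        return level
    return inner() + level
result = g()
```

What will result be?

Step 1: Global level = 20. g() shadows with local level = 85.
Step 2: inner() uses global keyword, so inner() returns global level = 20.
Step 3: g() returns 20 + 85 = 105

The answer is 105.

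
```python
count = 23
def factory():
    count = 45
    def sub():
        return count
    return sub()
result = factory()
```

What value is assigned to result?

Step 1: count = 23 globally, but factory() defines count = 45 locally.
Step 2: sub() looks up count. Not in local scope, so checks enclosing scope (factory) and finds count = 45.
Step 3: result = 45

The answer is 45.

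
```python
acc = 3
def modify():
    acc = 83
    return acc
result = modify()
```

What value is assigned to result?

Step 1: Global acc = 3.
Step 2: modify() creates local acc = 83, shadowing the global.
Step 3: Returns local acc = 83. result = 83

The answer is 83.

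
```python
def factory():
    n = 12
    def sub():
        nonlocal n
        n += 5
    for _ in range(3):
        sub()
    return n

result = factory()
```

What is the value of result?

Step 1: n = 12.
Step 2: sub() is called 3 times in a loop, each adding 5 via nonlocal.
Step 3: n = 12 + 5 * 3 = 27

The answer is 27.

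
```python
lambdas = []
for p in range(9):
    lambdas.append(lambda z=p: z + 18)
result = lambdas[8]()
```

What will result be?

Step 1: Default argument z=p captures p's value at definition time.
Step 2: lambdas[8] was defined when p = 8, so z defaults to 8.
Step 3: result = 8 + 18 = 26 (default arg fixes the late binding issue)

The answer is 26.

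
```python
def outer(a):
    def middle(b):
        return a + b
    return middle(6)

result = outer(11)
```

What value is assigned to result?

Step 1: outer(11) passes a = 11.
Step 2: middle(6) has b = 6, reads a = 11 from enclosing.
Step 3: result = 11 + 6 = 17

The answer is 17.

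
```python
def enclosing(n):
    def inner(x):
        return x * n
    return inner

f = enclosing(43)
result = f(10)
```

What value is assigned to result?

Step 1: enclosing(43) creates a closure capturing n = 43.
Step 2: f(10) computes 10 * 43 = 430.
Step 3: result = 430

The answer is 430.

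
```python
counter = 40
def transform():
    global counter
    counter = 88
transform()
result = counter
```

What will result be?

Step 1: counter = 40 globally.
Step 2: transform() declares global counter and sets it to 88.
Step 3: After transform(), global counter = 88. result = 88

The answer is 88.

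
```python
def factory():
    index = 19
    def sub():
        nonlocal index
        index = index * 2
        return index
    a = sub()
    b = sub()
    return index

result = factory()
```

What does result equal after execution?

Step 1: index starts at 19.
Step 2: First sub(): index = 19 * 2 = 38.
Step 3: Second sub(): index = 38 * 2 = 76.
Step 4: result = 76

The answer is 76.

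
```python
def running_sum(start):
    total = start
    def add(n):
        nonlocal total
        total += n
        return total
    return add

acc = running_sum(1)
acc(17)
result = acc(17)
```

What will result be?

Step 1: running_sum(1) creates closure with total = 1.
Step 2: First acc(17): total = 1 + 17 = 18.
Step 3: Second acc(17): total = 18 + 17 = 35. result = 35

The answer is 35.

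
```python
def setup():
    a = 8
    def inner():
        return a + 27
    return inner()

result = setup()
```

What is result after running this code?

Step 1: setup() defines a = 8.
Step 2: inner() reads a = 8 from enclosing scope, returns 8 + 27 = 35.
Step 3: result = 35

The answer is 35.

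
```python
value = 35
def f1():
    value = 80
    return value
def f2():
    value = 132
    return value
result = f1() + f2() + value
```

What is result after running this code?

Step 1: Each function shadows global value with its own local.
Step 2: f1() returns 80, f2() returns 132.
Step 3: Global value = 35 is unchanged. result = 80 + 132 + 35 = 247

The answer is 247.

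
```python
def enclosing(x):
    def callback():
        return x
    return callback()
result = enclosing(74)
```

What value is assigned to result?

Step 1: enclosing(74) binds parameter x = 74.
Step 2: callback() looks up x in enclosing scope and finds the parameter x = 74.
Step 3: result = 74

The answer is 74.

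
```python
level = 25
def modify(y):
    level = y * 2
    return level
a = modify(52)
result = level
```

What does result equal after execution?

Step 1: Global level = 25.
Step 2: modify(52) creates local level = 52 * 2 = 104.
Step 3: Global level unchanged because no global keyword. result = 25

The answer is 25.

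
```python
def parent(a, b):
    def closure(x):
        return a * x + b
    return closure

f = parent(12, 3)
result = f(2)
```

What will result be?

Step 1: parent(12, 3) captures a = 12, b = 3.
Step 2: f(2) computes 12 * 2 + 3 = 27.
Step 3: result = 27

The answer is 27.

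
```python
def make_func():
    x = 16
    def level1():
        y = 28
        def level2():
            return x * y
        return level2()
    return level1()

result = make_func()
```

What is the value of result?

Step 1: x = 16 in make_func. y = 28 in level1.
Step 2: level2() reads x = 16 and y = 28 from enclosing scopes.
Step 3: result = 16 * 28 = 448

The answer is 448.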